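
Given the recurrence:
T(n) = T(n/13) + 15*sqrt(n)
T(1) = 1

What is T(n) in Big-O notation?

Each level contributes sqrt(n/13^k). Geometric series with ratio 1/sqrt(13) < 1 sums to O(sqrt(n)).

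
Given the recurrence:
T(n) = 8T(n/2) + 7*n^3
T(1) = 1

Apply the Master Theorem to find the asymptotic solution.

a=8, b=2, f(n)=7*n^3. log_2(8) = 3. Case 2: T(n) = O(n^3 log n).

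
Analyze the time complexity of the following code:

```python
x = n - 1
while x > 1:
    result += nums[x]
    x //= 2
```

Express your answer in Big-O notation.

Time complexity: O(log n).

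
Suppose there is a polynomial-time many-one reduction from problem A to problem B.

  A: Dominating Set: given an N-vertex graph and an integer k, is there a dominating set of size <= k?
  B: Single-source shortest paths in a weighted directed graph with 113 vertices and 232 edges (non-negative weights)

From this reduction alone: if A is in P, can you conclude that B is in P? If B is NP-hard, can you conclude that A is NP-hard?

A poly-time reduction A <=_p B transfers tractability DOWN (B easy => A easy) and hardness UP (A hard => B hard), not the reverse.
From A in P, the reduction alone does NOT give B in P: any problem in P trivially reduces to SAT, yet SAT is not known to be in P.
From B NP-hard, the reduction alone does NOT give A NP-hard: again, easy problems reduce to hard ones.
(Here in fact A is NP-complete and B is in P, so no such reduction is known -- its existence would imply P = NP; the analysis concerns only what the assumed reduction would or would not let you conclude.)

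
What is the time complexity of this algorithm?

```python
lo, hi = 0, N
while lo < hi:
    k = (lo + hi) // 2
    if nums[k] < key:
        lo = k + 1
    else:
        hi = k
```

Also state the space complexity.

Time complexity: O(log n).
Space complexity: O(1).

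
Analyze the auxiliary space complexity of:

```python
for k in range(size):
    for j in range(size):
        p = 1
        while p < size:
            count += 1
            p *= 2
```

Space complexity: O(1).
Only a constant amount of auxiliary storage is used; nothing grows with n.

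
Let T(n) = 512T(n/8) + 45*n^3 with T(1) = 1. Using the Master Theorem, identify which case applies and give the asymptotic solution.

a=512, b=8, f(n)=45*n^3.
log_8(512) = 3, so n^(log_b(a)) = n^3.
f(n) = Theta(n^3), so Case 2 applies.
T(n) = Theta(n^3 log n).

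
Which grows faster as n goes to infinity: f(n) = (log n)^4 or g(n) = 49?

f(n) = (log n)^4 grows faster: any unbounded function dominates a constant.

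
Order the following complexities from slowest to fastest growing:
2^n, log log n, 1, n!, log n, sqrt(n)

Ordered by growth rate: 1 < log log n < log n < sqrt(n) < 2^n < n!.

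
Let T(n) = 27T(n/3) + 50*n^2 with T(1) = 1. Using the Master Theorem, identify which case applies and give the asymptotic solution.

a=27, b=3, f(n)=50*n^2.
log_3(27) = 3 > 2.
Since f(n) = O(n^2) is polynomially smaller than n^3, Case 1 applies.
T(n) = Theta(n^3).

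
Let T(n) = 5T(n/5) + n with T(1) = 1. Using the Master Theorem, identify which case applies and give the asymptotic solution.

a=5, b=5, f(n)=n.
log_5(5) = 1, so n^(log_b(a)) = n.
f(n) = Theta(n), so Case 2 applies.
T(n) = Theta(n log n).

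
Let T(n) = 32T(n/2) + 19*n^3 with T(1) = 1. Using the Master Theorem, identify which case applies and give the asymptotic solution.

a=32, b=2, f(n)=19*n^3.
log_2(32) = 5 > 3.
Since f(n) = O(n^3) is polynomially smaller than n^5, Case 1 applies.
T(n) = Theta(n^5).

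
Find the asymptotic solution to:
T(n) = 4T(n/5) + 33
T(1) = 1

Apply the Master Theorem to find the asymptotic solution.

a=4, b=5, f(n)=33. log_5(4) = 0.8614. Case 1 of Master Theorem: T(n) = O(n^0.8614).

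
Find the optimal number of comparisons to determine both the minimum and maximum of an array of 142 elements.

Naive approach: 282 comparisons (141 for max + 141 for min).
Optimal: Compare elements in pairs first (floor(n/2) = 71 comparisons), then find max among winners and min among losers (70 comparisons each).
Total: ceil(3n/2) - 2 = 211 comparisons. An adversary argument shows this is also a lower bound.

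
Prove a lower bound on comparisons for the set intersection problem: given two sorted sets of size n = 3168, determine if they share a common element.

For two sorted arrays of size n = 3168, any correct algorithm must examine Omega(n) elements. If fewer are examined, an adversary places a common element in an unexamined gap. A merge-based scan achieves O(n), so the bound is tight.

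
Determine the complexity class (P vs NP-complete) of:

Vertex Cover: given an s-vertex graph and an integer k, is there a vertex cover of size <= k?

This problem is NP-complete: one of Karp's 21 NP-complete problems (with k part of the input; for any fixed constant k it is in P).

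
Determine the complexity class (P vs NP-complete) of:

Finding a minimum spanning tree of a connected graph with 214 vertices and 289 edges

This problem is in P: Kruskal's / Prim's algorithms run in polynomial time.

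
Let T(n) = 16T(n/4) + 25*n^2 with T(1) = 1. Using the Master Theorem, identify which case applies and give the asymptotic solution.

a=16, b=4, f(n)=25*n^2.
log_4(16) = 2, so n^(log_b(a)) = n^2.
f(n) = Theta(n^2), so Case 2 applies.
T(n) = Theta(n^2 log n).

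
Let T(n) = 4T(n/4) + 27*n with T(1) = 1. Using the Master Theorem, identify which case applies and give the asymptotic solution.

a=4, b=4, f(n)=27*n.
log_4(4) = 1, so n^(log_b(a)) = n.
f(n) = Theta(n), so Case 2 applies.
T(n) = Theta(n log n).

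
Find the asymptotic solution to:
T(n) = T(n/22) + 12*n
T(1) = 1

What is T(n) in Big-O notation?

Geometric series: 12*n*(1 + 1/22 + 1/22^2 + ...) = O(n). T(n) = O(n).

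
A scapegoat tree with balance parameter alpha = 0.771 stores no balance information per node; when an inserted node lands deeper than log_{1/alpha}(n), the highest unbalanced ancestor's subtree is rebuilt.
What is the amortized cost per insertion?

Search/insert path is O(log n). A rebuild of a subtree of size s costs O(s), but with alpha = 0.771 at least Omega(s) insertions must have occurred in that subtree since its last rebuild. Charging O(1) of the rebuild to each such insertion gives O(log n) amortized.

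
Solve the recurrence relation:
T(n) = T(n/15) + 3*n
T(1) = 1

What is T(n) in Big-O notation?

Geometric series: 3*n*(1 + 1/15 + 1/15^2 + ...) = O(n). T(n) = O(n).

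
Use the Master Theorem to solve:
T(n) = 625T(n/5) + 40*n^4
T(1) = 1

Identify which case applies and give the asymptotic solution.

a=625, b=5, f(n)=40*n^4.
log_5(625) = 4, so n^(log_b(a)) = n^4.
f(n) = Theta(n^4), so Case 2 applies.
T(n) = Theta(n^4 log n).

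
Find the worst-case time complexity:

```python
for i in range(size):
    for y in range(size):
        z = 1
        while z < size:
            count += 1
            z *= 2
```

Time complexity: O(n^2 log n).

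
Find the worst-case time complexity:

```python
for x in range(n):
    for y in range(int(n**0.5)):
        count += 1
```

Time complexity: O(n * sqrt(n)).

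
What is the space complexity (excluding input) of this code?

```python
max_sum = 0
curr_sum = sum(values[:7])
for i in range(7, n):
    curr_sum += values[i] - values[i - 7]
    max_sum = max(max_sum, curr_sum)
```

Space complexity: O(1).
Only a constant amount of auxiliary storage is used; nothing grows with n.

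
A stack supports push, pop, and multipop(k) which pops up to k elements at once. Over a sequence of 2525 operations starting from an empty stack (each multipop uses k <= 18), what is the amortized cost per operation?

Each element is pushed exactly once and popped at most once (whether by pop or as part of a multipop). So the total number of individual pops over the whole sequence is at most the number of pushes, which is at most 2525. Total work <= 2 * 2525, hence O(1) amortized per operation.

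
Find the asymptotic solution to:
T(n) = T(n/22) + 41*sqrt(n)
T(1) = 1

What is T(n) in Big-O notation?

Each level contributes sqrt(n/22^k). Geometric series with ratio 1/sqrt(22) < 1 sums to O(sqrt(n)).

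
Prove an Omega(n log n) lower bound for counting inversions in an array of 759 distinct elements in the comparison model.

Decision-tree argument: at any leaf, the comparisons made (with transitivity) must totally order all 759 elements -- otherwise some pair (i,j) is unordered, and an adversary can present two inputs agreeing on every comparison made but with that pair flipped, changing the inversion count by 1, so the leaf's output is wrong on one of them. Hence the tree has >= 759! leaves and height >= log_2(759!) = Omega(n log n). Modified merge sort achieves O(n log n).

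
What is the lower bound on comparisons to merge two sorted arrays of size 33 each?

To merge two sorted arrays of size 33, we need at least 65 comparisons in the worst case. An adversary can force every element to be compared.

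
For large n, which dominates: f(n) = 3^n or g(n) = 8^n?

g(n) = 8^n grows faster: (8/3)^n -> infinity since 8/3 > 1.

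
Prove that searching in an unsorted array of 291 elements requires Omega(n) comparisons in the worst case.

An adversary can always place the target in the last position checked. Until all 291 positions are examined, the target might be in any unchecked position. Therefore 291 comparisons are necessary.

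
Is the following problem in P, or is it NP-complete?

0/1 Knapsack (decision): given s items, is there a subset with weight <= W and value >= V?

This problem is NP-complete: reduces from Subset Sum.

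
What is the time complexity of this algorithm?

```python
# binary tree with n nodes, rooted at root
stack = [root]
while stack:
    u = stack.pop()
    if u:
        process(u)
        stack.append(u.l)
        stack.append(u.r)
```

Time complexity: O(n).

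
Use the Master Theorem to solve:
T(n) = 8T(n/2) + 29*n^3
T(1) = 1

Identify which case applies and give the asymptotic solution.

a=8, b=2, f(n)=29*n^3.
log_2(8) = 3, so n^(log_b(a)) = n^3.
f(n) = Theta(n^3), so Case 2 applies.
T(n) = Theta(n^3 log n).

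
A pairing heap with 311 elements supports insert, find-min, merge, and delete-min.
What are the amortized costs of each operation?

Pairing heaps are self-adjusting heap-ordered trees. Insert and merge link two roots: O(1). Find-min reads the root: O(1). Delete-min removes the root, then pairs children in two passes; amortized cost is O(log 311) = O(log n).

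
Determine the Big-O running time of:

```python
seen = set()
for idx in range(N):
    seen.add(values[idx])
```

Time complexity: O(n).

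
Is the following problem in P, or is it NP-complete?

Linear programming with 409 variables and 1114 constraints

This problem is in P: the ellipsoid and interior-point methods run in polynomial time.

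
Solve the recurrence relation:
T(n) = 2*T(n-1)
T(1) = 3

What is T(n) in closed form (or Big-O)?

Each step multiplies by 2. T(n) = T(1)*2^(n-1) = 3*2^(n-1).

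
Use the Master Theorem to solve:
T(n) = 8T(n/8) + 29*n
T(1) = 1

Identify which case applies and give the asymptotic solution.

a=8, b=8, f(n)=29*n.
log_8(8) = 1, so n^(log_b(a)) = n.
f(n) = Theta(n), so Case 2 applies.
T(n) = Theta(n log n).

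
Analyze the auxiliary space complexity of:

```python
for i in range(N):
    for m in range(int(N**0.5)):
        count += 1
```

Space complexity: O(1).
Only a constant amount of auxiliary storage is used; nothing grows with n.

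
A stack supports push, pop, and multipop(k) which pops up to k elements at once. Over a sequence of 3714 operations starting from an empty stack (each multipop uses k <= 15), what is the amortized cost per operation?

Each element is pushed exactly once and popped at most once (whether by pop or as part of a multipop). So the total number of individual pops over the whole sequence is at most the number of pushes, which is at most 3714. Total work <= 2 * 3714, hence O(1) amortized per operation.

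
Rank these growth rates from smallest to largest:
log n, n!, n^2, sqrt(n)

Ordered by growth rate: log n < sqrt(n) < n^2 < n!.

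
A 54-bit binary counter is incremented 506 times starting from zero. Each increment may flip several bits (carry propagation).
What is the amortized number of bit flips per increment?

Bit i flips on every 2^i-th increment, so over 506 increments bit i flips floor(506/2^i) times. Summing over i: total flips < 2 * 506. Amortized: < 2 = O(1) per increment.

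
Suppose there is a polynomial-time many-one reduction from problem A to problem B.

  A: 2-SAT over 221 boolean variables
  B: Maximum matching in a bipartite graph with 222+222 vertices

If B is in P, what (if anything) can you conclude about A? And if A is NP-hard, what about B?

A poly-time reduction A <=_p B means any A-instance can be transformed to a B-instance in poly time.
If B is in P: compose the reduction with B's poly-time algorithm to solve A in poly time, so A is in P.
If A is NP-hard: every NP problem reduces to A, which reduces to B; composing reductions, every NP problem reduces to B, so B is NP-hard.
(Here in fact A is P and B is P.)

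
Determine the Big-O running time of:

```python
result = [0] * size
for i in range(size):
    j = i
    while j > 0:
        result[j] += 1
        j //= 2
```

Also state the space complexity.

Time complexity: O(n log n).
Space complexity: O(n).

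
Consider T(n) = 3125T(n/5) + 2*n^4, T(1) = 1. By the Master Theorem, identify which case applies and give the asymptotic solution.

a=3125, b=5, f(n)=2*n^4.
log_5(3125) = 5 > 4.
Since f(n) = O(n^4) is polynomially smaller than n^5, Case 1 applies.
T(n) = Theta(n^5).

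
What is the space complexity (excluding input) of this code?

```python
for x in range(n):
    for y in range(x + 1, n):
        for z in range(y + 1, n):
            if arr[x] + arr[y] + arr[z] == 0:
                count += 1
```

Space complexity: O(1).
Only a constant amount of auxiliary storage is used; nothing grows with n.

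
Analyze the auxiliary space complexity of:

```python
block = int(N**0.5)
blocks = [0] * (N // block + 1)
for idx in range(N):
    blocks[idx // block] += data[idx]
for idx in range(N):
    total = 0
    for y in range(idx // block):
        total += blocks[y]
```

Space complexity: O(sqrt(n)).
Storage scales with sqrt(n).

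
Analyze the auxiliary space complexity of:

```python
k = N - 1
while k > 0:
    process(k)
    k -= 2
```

Space complexity: O(1).
Only a constant amount of auxiliary storage is used; nothing grows with n.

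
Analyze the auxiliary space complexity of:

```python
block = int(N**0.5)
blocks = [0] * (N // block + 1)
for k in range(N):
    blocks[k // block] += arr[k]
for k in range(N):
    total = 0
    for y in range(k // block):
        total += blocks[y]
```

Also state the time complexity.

Space complexity: O(sqrt(n)).
Storage scales with sqrt(n).
Time complexity: O(n * sqrt(n)).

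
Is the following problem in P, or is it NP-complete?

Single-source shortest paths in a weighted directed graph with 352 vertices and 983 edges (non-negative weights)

This problem is in P: Dijkstra's algorithm runs in O((V+E) log V).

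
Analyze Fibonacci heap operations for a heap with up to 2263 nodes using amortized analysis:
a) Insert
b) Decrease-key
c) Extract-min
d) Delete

Fibonacci heaps use lazy consolidation. Potential function Phi = t + 2m (t = number of trees, m = marked nodes).
- Insert: O(1) actual, Delta Phi = +1 (one new tree) => O(1) amortized.
- Decrease-key: with c cascading cuts, actual cost is O(c); Delta Phi <= c - 2(c-1) + 2 = 4 - c (c new trees; >= c-1 marks cleared; <= 1 new mark). Amortized O(c) + (4 - c) = O(1).
- Extract-min: O(D(n) + t) actual; consolidation drops t to <= D(n)+1, so Delta Phi pays for the t term. D(n) = O(log n) for n = 2263 => O(log n) amortized.
- Delete: decrease-key to -inf then extract-min = O(log n).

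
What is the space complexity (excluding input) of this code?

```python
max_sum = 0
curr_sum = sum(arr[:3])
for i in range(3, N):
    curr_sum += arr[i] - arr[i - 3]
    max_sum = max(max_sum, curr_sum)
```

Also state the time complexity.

Space complexity: O(1).
Only a constant amount of auxiliary storage is used; nothing grows with n.
Time complexity: O(n).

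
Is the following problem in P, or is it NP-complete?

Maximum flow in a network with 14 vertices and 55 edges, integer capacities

This problem is in P: Edmonds-Karp / push-relabel run in polynomial time.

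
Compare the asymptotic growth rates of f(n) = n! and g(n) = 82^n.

f(n) = n! grows faster: n!/82^n -> infinity by Stirling.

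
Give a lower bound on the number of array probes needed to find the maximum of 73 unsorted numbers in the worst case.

Adversary: any unprobed cell could hold a value larger than everything seen so far. If fewer than 73 cells are probed, the adversary places the max in an unprobed cell. So all 73 cells must be examined; together with 73-1 comparisons this is tight.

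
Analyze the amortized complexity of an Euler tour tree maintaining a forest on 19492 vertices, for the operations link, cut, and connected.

An Euler tour tree stores each tree's Euler tour as a balanced BST keyed by tour position. On 19492 vertices: link concatenates two tours via O(1) splits/joins of size <= 2*19492 (O(log n)); cut splits the tour at the two occurrences of the edge (O(log n)); connected compares BST roots (O(log n) to find the root). All O(log n) amortized.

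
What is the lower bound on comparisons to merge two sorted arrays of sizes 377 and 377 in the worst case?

Adversary: with |377 - 377| <= 1 the inputs can be fully interleaved so that every adjacent pair in the merged output comes from different arrays. Then each of the 753 adjacent pairs must be directly compared, or the algorithm cannot determine their relative order. Standard merge meets this bound.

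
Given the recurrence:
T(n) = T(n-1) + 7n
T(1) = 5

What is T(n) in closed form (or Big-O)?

Unrolling: T(n) = 5 + 7*(2 + 3 + ... + n) = 5 + 7*(n(n+1)/2 - 1) = O(n^2).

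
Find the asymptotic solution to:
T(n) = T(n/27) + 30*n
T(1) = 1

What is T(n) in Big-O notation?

Geometric series: 30*n*(1 + 1/27 + 1/27^2 + ...) = O(n). T(n) = O(n).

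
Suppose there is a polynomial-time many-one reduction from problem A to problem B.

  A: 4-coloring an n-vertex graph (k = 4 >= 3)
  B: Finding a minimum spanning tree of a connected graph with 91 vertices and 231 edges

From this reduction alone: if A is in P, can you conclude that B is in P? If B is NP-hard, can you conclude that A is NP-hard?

A poly-time reduction A <=_p B transfers tractability DOWN (B easy => A easy) and hardness UP (A hard => B hard), not the reverse.
From A in P, the reduction alone does NOT give B in P: any problem in P trivially reduces to SAT, yet SAT is not known to be in P.
From B NP-hard, the reduction alone does NOT give A NP-hard: again, easy problems reduce to hard ones.
(Here in fact A is NP-complete and B is in P, so no such reduction is known -- its existence would imply P = NP; the analysis concerns only what the assumed reduction would or would not let you conclude.)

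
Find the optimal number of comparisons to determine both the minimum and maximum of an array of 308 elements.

Naive approach: 614 comparisons (307 for max + 307 for min).
Optimal: Compare elements in pairs first (floor(n/2) = 154 comparisons), then find max among winners and min among losers (153 comparisons each).
Total: ceil(3n/2) - 2 = 460 comparisons. An adversary argument shows this is also a lower bound.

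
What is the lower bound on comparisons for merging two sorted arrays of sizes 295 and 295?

Adversary argument: with sizes 295 and 295 (differing by at most 1), interleave the two arrays so that every consecutive pair in the output comes from different inputs. Then each of the 589 adjacent output pairs must be directly compared, or the algorithm cannot determine their relative order. So 589 comparisons are necessary; standard merge achieves this.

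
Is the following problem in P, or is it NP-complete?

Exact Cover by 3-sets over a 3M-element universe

This problem is NP-complete: one of Karp's 21 NP-complete problems.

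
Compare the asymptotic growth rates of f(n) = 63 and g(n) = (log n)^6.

g(n) = (log n)^6 grows faster: any unbounded function dominates a constant.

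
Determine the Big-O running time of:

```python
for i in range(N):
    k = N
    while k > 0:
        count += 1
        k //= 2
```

Time complexity: O(n log n).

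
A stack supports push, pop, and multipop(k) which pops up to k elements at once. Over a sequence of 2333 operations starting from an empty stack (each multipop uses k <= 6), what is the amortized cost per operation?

Each element is pushed exactly once and popped at most once (whether by pop or as part of a multipop). So the total number of individual pops over the whole sequence is at most the number of pushes, which is at most 2333. Total work <= 2 * 2333, hence O(1) amortized per operation.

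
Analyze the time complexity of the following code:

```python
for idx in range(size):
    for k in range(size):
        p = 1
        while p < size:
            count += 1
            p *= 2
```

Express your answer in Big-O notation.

Time complexity: O(n^2 log n).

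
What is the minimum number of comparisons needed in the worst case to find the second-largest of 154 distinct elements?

Lower bound: finding the max needs 154-1 comparisons. By the adversary weight-doubling argument, the max must personally win >= ceil(log_2(154)) = 8 comparisons; the 2nd-largest is among those 8 losers, needing 8-1 more comparisons. Total >= 154-1 + 8-1 = 160. A balanced knockout tournament achieves this.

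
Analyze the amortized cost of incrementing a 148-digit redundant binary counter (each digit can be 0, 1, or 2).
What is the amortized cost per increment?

A redundant counter on 148 digits allows digit values 0, 1, 2. Increment adds 1 to the least significant digit and carries any 2 to a 0 plus +1 on the next digit. With potential Phi = (number of 2-digits), each increment does O(1) actual work plus a chain of carries, each of which decreases Phi by 1. Amortized O(1).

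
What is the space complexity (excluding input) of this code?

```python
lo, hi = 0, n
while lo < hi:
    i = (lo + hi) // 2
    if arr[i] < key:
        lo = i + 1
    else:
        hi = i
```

Space complexity: O(1).
Only a constant amount of auxiliary storage is used; nothing grows with n.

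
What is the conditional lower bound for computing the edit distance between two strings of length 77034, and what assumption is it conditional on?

Under SETH (the Strong Exponential Time Hypothesis), edit distance on length-77034 strings cannot be computed in O(n^(2-epsilon)) time for any epsilon > 0 (Backurs-Indyk). The reduction is from CNF-SAT via the orthogonal vectors problem.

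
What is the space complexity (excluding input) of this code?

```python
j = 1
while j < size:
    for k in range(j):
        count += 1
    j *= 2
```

Space complexity: O(1).
Only a constant amount of auxiliary storage is used; nothing grows with n.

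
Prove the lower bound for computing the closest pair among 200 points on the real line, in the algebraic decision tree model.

Reduction from element distinctness: given 200 reals, the closest-pair distance is 0 iff two are equal. Element distinctness has an Omega(n log n) lower bound in the algebraic decision tree model (Ben-Or). Therefore closest pair on a line also requires Omega(n log n). Sorting then a linear scan achieves this.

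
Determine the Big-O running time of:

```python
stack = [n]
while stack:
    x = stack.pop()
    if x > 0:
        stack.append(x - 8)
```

Time complexity: O(n).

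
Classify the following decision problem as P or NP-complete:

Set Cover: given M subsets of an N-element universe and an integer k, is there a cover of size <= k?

This problem is NP-complete: one of Karp's 21 NP-complete problems (with k part of the input).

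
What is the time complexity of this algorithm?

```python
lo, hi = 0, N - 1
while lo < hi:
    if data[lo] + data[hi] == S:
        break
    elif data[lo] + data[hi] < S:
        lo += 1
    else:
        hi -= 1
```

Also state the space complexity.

Time complexity: O(n).
Space complexity: O(1).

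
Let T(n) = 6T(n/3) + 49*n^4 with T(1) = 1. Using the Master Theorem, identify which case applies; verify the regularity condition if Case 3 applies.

a=6, b=3, f(n)=49*n^4.
log_3(6) = 1.631 < 4.
f(n) = Omega(n^(1.631+epsilon)) for some epsilon > 0, so Case 3 is the candidate.
Regularity: a*f(n/b) = 6*49*(n/3)^4 = (6/81)*49*n^4 <= c*f(n) with c = 6/81 < 1. Satisfied.
Case 3: T(n) = Theta(n^4).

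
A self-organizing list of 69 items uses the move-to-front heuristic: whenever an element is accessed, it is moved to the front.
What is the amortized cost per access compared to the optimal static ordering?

With potential Phi = number of inversions between the MTF list and the optimal static list (at most C(69,2)), each access has amortized cost at most 2 * (cost under optimal static ordering). This is the move-to-front 2-competitiveness result.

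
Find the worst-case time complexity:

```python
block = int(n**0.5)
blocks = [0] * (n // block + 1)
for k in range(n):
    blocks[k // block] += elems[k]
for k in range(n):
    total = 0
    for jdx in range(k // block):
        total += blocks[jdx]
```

Time complexity: O(n * sqrt(n)).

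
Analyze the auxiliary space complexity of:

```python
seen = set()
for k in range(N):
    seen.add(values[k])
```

Space complexity: O(n).
Auxiliary storage grows linearly with the input size n in the worst case.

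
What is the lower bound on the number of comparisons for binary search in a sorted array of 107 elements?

With 107 possible positions, we need at least ceil(log_2(107)) = 7 comparisons. Each comparison splits the remaining candidates by at most half.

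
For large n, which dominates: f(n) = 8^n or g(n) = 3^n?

f(n) = 8^n grows faster: (8/3)^n -> infinity since 8/3 > 1.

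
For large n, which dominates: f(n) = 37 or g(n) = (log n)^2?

g(n) = (log n)^2 grows faster: any unbounded function dominates a constant.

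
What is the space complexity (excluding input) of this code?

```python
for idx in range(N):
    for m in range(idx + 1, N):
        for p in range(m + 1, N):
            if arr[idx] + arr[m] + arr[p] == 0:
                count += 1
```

Space complexity: O(1).
Only a constant amount of auxiliary storage is used; nothing grows with n.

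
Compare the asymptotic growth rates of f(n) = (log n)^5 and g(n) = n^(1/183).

g(n) = n^(1/183) grows faster: any positive power of n dominates any polylog.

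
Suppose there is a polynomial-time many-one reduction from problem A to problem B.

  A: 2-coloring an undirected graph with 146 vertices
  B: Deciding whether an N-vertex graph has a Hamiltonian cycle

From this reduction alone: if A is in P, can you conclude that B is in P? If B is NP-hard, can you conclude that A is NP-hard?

A poly-time reduction A <=_p B transfers tractability DOWN (B easy => A easy) and hardness UP (A hard => B hard), not the reverse.
From A in P, the reduction alone does NOT give B in P: any problem in P trivially reduces to SAT, yet SAT is not known to be in P.
From B NP-hard, the reduction alone does NOT give A NP-hard: again, easy problems reduce to hard ones.
(Here in fact A is P and B is NP-complete.)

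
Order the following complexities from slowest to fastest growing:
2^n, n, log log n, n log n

Ordered by growth rate: log log n < n < n log n < 2^n.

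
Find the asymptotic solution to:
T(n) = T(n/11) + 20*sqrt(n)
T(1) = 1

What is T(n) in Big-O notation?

Each level contributes sqrt(n/11^k). Geometric series with ratio 1/sqrt(11) < 1 sums to O(sqrt(n)).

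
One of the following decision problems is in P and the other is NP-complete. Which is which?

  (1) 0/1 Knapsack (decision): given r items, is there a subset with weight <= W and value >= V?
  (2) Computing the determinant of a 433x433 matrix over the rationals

(1) is NP-complete: reduces from Subset Sum.
(2) is P: Gaussian elimination runs in O(n^3).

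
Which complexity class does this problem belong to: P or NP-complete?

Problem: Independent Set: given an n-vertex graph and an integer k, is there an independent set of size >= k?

This problem is NP-complete: complement of Clique (with k part of the input).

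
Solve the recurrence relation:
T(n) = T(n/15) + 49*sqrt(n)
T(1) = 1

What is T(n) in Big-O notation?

Each level contributes sqrt(n/15^k). Geometric series with ratio 1/sqrt(15) < 1 sums to O(sqrt(n)).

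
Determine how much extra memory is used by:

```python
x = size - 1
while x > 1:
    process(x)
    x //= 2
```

Space complexity: O(1).
Only a constant amount of auxiliary storage is used; nothing grows with n.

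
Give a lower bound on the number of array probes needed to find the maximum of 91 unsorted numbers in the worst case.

Adversary: any unprobed cell could hold a value larger than everything seen so far. If fewer than 91 cells are probed, the adversary places the max in an unprobed cell. So all 91 cells must be examined; together with 91-1 comparisons this is tight.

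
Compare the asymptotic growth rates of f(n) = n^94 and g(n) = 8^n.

g(n) = 8^n grows faster: any exponential with base > 1 dominates every polynomial.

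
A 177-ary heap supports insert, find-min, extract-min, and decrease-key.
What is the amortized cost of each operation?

The 177-ary heap has height O(log_177 n). Insert sifts up: O(log_177 n). Find-min reads the root: O(1). Extract-min sifts down comparing 177 children per level: O(177 * log_177 n). Decrease-key sifts up: O(log_177 n).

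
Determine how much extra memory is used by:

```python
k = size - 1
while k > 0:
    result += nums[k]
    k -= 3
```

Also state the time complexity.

Space complexity: O(1).
Only a constant amount of auxiliary storage is used; nothing grows with n.
Time complexity: O(n).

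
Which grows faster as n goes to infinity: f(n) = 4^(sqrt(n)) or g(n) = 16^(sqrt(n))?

g(n) = 16^(sqrt(n)) grows faster: ratio is (16/4)^(sqrt(n)) -> infinity since 16/4 > 1.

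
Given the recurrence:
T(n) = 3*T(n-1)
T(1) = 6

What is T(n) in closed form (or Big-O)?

Each step multiplies by 3. T(n) = T(1)*3^(n-1) = 6*3^(n-1).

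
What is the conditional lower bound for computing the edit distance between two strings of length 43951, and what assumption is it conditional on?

Under SETH (the Strong Exponential Time Hypothesis), edit distance on length-43951 strings cannot be computed in O(n^(2-epsilon)) time for any epsilon > 0 (Backurs-Indyk). The reduction is from CNF-SAT via the orthogonal vectors problem.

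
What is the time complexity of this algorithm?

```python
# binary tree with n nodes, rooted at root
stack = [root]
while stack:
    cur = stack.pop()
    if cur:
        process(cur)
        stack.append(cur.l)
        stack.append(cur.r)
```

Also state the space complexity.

Time complexity: O(n).
Space complexity: O(n).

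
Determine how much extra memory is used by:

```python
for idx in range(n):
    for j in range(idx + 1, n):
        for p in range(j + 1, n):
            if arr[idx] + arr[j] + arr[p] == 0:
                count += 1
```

Space complexity: O(1).
Only a constant amount of auxiliary storage is used; nothing grows with n.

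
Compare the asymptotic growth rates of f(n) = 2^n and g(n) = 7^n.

g(n) = 7^n grows faster: (7/2)^n -> infinity since 7/2 > 1.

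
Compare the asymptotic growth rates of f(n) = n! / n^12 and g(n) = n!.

g(n) = n! grows faster: the ratio n!/(n!/n^12) = n^12 -> infinity.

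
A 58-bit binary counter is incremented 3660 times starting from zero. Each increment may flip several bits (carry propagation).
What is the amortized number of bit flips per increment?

Bit i flips on every 2^i-th increment, so over 3660 increments bit i flips floor(3660/2^i) times. Summing over i: total flips < 2 * 3660. Amortized: < 2 = O(1) per increment.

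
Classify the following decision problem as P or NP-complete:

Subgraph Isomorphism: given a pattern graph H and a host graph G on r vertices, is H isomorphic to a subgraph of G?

This problem is NP-complete: generalizes Clique and Hamiltonian Path (pattern size is part of the input).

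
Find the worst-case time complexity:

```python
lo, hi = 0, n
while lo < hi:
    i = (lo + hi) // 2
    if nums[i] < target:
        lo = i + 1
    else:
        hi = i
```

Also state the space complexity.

Time complexity: O(log n).
Space complexity: O(1).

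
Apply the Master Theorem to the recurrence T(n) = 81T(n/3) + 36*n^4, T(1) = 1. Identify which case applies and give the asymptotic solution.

a=81, b=3, f(n)=36*n^4.
log_3(81) = 4, so n^(log_b(a)) = n^4.
f(n) = Theta(n^4), so Case 2 applies.
T(n) = Theta(n^4 log n).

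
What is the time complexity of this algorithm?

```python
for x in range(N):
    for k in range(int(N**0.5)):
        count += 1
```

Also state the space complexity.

Time complexity: O(n * sqrt(n)).
Space complexity: O(1).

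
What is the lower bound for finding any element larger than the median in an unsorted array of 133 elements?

To find an element larger than the median of 133 elements, we must see Omega(n) elements. Without seeing enough elements, an adversary can make any unseen element the median.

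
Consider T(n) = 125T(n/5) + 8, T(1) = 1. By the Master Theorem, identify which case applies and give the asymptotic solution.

a=125, b=5, f(n)=8.
log_5(125) = 3 > 0.
Since f(n) = O(n^0) is polynomially smaller than n^3, Case 1 applies.
T(n) = Theta(n^3).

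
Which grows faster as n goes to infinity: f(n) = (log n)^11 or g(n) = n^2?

g(n) = n^2 grows faster: any positive polynomial dominates any polylog.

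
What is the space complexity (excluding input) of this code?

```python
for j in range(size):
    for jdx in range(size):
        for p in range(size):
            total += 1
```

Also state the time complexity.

Space complexity: O(1).
Only a constant amount of auxiliary storage is used; nothing grows with n.
Time complexity: O(n^3).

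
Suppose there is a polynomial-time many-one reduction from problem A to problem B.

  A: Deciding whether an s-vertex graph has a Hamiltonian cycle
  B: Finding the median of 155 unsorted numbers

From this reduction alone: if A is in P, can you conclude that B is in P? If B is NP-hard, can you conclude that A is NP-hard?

A poly-time reduction A <=_p B transfers tractability DOWN (B easy => A easy) and hardness UP (A hard => B hard), not the reverse.
From A in P, the reduction alone does NOT give B in P: any problem in P trivially reduces to SAT, yet SAT is not known to be in P.
From B NP-hard, the reduction alone does NOT give A NP-hard: again, easy problems reduce to hard ones.
(Here in fact A is NP-complete and B is in P, so no such reduction is known -- its existence would imply P = NP; the analysis concerns only what the assumed reduction would or would not let you conclude.)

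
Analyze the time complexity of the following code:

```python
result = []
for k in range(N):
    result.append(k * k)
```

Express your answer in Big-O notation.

Time complexity: O(n).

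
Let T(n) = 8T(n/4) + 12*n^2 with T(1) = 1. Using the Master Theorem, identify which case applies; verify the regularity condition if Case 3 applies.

a=8, b=4, f(n)=12*n^2.
log_4(8) = 1.5 < 2.
f(n) = Omega(n^(1.5+epsilon)) for some epsilon > 0, so Case 3 is the candidate.
Regularity: a*f(n/b) = 8*12*(n/4)^2 = (8/16)*12*n^2 <= c*f(n) with c = 8/16 < 1. Satisfied.
Case 3: T(n) = Theta(n^2).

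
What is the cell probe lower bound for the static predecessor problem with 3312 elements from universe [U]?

The Patrascu-Thorup lower bound shows any data structure on n = 3312 elements using O(n * polylog(n)) space requires Omega(log log U) query time. van Emde Boas trees achieve O(log log U) with O(U) space.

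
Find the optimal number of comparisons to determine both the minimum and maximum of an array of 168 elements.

Naive approach: 334 comparisons (167 for max + 167 for min).
Optimal: Compare elements in pairs first (floor(n/2) = 84 comparisons), then find max among winners and min among losers (83 comparisons each).
Total: ceil(3n/2) - 2 = 250 comparisons. An adversary argument shows this is also a lower bound.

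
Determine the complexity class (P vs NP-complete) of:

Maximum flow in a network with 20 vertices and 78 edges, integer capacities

This problem is in P: Edmonds-Karp / push-relabel run in polynomial time.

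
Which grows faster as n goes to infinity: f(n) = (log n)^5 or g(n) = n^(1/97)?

g(n) = n^(1/97) grows faster: any positive power of n dominates any polylog.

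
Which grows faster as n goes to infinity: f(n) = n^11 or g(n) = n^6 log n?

f(n) = n^11 grows faster: n^11 / (n^6 log n) = n^5/log n -> infinity.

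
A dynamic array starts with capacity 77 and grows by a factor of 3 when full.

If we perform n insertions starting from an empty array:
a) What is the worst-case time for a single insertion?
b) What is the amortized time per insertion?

(a) Worst-case single insertion: O(n) -- when the array is full at capacity c, the resize copies all c elements, and c can be Theta(n).
(b) Resizes happen at sizes 77, 231, 693, ... Total copy cost for n insertions: 77 + 231 + ... = O(n) (geometric series with ratio 1/3). Amortized cost per insertion: O(n)/n = O(1).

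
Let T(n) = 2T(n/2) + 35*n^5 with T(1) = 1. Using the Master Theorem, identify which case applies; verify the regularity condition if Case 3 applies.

a=2, b=2, f(n)=35*n^5.
log_2(2) = 1 < 5.
f(n) = Omega(n^(1+epsilon)) for some epsilon > 0, so Case 3 is the candidate.
Regularity: a*f(n/b) = 2*35*(n/2)^5 = (2/32)*35*n^5 <= c*f(n) with c = 2/32 < 1. Satisfied.
Case 3: T(n) = Theta(n^5).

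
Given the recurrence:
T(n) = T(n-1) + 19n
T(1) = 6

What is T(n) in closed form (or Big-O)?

Unrolling: T(n) = 6 + 19*(2 + 3 + ... + n) = 6 + 19*(n(n+1)/2 - 1) = O(n^2).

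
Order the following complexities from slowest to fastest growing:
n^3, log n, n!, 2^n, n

Ordered by growth rate: log n < n < n^3 < 2^n < n!.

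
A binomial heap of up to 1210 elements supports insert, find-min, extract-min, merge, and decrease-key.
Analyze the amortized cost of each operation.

A binomial heap with n <= 1210 elements has at most floor(log_2 1210) + 1 = 11 trees. Using potential Phi = number of trees: Insert adds one tree, but cascading merges reduce count -- amortized O(1). Find-min reads the cached minimum pointer: O(1). Extract-min creates O(log n) new trees: O(log n). Merge combines tree lists: O(log n). Decrease-key sifts the element up its tree of height <= log n: O(log n).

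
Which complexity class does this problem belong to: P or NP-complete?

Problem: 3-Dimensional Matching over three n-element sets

This problem is NP-complete: one of Karp's 21 NP-complete problems.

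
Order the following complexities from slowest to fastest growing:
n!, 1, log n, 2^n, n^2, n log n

Ordered by growth rate: 1 < log n < n log n < n^2 < 2^n < n!.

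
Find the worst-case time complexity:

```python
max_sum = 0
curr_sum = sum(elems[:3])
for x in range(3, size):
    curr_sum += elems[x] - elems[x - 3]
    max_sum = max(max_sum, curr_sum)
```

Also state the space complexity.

Time complexity: O(n).
Space complexity: O(1).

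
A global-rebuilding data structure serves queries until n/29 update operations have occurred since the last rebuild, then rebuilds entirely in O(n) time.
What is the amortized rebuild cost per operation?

The O(n) rebuild is triggered by n/29 operations, so each contributes O(n)/(n/29) = O(29) = O(1) to the rebuild cost.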